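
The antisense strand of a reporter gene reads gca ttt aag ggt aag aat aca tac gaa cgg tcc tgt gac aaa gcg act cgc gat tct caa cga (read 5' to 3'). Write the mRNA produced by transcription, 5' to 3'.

5'-UCGUUGAGAAUCGCGAGUCGCUUUGUCACAGGACCGUUCGUAUGUAUUCUUACCCUUAAAUGC-3'

RNA polymerase reads the template 3'→5' and synthesizes mRNA 5'→3' by base-pairing (A→U, T→A, G↔C). The complement of the template is CGTAAATTCCCATTCTTATGTATGCTTGCCAGGACACTGTTTCGCTGAGCGCTAAGAGTTGCT; antiparallel, so 5'→3' the coding strand is TCGTTGAGAATCGCGAGTCGCTTTGTCACAGGACCGTTCGTATGTATTCTTACCCTTAAATGC. Replace T with U for the mRNA.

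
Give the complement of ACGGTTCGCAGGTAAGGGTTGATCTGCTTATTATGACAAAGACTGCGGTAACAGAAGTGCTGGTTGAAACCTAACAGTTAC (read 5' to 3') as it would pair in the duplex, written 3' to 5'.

Base-pairing A↔T, G↔C gives the complement. The complementary strand is antiparallel, so paired with a 5'→3' strand it runs 3'→5'.

3'-TGCCAAGCGTCCATTCCCAACTAGACGAATAATACTGTTTCTGACGCCATTGTCTTCACGACCAACTTTGGATTGTCAATG-5'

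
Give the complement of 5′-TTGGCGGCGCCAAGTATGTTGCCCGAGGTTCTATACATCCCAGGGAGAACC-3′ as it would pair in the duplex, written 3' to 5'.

3'-AACCGCCGCGGTTCATACAACGGGCTCCAAGATATGTAGGGTCCCTCTTGG-5'

Base-pairing A↔T, G↔C gives the complement. The complementary strand is antiparallel, so paired with a 5'→3' strand it runs 3'→5'.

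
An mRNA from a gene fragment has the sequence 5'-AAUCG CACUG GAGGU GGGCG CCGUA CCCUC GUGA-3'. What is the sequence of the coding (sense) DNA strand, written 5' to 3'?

5'-AATCGCACTGGAGGTGGGCGCCGTACCCTCGTGA-3'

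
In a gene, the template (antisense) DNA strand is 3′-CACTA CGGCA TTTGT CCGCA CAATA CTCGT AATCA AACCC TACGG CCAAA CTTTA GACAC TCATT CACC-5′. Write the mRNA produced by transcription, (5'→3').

5'-GUGAUGCCGUAAACAGGCGUGUUAUGAGCAUUAGUUUGGGAUGCCGGUUUGAAAUCUGUGAGUAAGUGG-3'

Reading the template 3'→5' as shown, RNA polymerase pairs each base (A→U, T→A, G↔C) to build mRNA 5'→3' directly.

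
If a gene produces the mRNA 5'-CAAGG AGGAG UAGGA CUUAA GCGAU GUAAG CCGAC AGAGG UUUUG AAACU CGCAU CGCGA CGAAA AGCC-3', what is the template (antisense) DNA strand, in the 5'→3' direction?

5'-GGCTTTTCGTCGCGATGCGAGTTTCAAAACCTCTGTCGGCTTACATCGCTTAAGTCCTACTCCTCCTTG-3'

Replace U with T to get the coding DNA strand: CAAGGAGGAGTAGGACTTAAGCGATGTAAGCCGACAGAGGTTTTGAAACTCGCATCGCGACGAAAAGCC. The template strand is its reverse complement (complement GTTCCTCCTCATCCTGAATTCGCTACATTCGGCTGTCTCCAAAACTTTGAGCGTAGCGCTGCTTTTCGG, then reverse).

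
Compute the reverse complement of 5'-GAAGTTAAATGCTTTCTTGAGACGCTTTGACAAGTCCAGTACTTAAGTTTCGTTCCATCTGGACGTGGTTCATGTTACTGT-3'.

5'-ACAGTAACATGAACCACGTCCAGATGGAACGAAACTTAAGTACTGGACTTGTCAAAGCGTCTCAAGAAAGCATTTAACTTC-3'

Complement each base (A↔T, G↔C): CTTCAATTTACGAAAGAACTCTGCGAAACTGTTCAGGTCATGAATTCAAAGCAAGGTAGACCTGCACCAAGTACAATGACA. Then reverse.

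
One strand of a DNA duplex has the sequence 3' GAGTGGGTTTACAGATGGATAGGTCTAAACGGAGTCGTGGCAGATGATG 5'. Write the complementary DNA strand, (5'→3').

The strand is given 3'→5', so its complement runs 5'→3' in the same left-to-right order: pair each base A↔T, G↔C.

5'-CTCACCCAAATGTCTACCTATCCAGATTTGCCTCAGCACCGTCTACTAC-3'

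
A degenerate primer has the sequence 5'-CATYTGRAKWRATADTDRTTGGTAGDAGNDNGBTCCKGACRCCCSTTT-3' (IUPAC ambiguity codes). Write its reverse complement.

5'-AAASGGGYGTCMGGAVCNHNCTHCTACCAAYHAHTATYWMTYCARATG-3'

Standard pairs A↔T, G↔C; ambiguity codes pair R↔Y, K↔M, W↔W, S↔S, B↔V, D↔H, N↔N. Complement (GTARACYTMWYTATHAHYAACCATCHTCNHNCVAGGMCTGYGGGSAAA), then reverse for 5'→3'.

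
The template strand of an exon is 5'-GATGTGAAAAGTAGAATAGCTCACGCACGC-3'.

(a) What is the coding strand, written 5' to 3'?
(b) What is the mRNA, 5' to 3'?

(a) 5'-GCGTGCGTGAGCTATTCTACTTTTCACATC-3'
(b) 5'-GCGUGCGUGAGCUAUUCUACUUUUCACAUC-3'

(a) The coding strand is the reverse complement of the template: complement CTACACTTTTCATCTTATCGAGTGCGTGCG, then reverse.
(b) mRNA has the coding-strand sequence with T→U.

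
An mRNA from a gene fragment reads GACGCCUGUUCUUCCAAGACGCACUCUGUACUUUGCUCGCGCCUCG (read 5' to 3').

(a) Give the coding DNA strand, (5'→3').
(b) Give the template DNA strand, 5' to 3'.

(a) 5'-GACGCCTGTTCTTCCAAGACGCACTCTGTACTTTGCTCGCGCCTCG-3'
(b) 5'-CGAGGCGCGAGCAAAGTACAGAGTGCGTCTTGGAAGAACAGGCGTC-3'

(a) The coding strand matches the mRNA with U→T.
(b) The template strand is the reverse complement of the coding strand.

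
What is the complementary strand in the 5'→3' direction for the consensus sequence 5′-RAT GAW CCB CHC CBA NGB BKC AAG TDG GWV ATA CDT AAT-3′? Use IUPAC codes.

Standard pairs A↔T, G↔C; ambiguity codes pair R↔Y, K↔M, W↔W, B↔V, D↔H, N↔N. Complement (YTACTWGGVGDGGVTNCVVMGTTCAHCCWBTATGHATTA), then reverse for 5'→3'.

5'-ATTAHGTATBWCCHACTTGMVVCNTVGGDGVGGWTCATY-3'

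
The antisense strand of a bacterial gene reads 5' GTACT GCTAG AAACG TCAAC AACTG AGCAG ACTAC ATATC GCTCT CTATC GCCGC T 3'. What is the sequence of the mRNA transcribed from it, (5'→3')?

5′-AGCGGCGAUAGAGAGCGAUAUGUAGUCUGCUCAGUUGUUGACGUUUCUAGCAGUAC-3′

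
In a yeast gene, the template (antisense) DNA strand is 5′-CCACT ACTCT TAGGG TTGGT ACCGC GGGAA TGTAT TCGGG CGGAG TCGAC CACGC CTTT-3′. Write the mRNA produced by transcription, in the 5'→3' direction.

5'-AAAGGCGUGGUCGACUCCGCCCGAAUACAUUCCCGCGGUACCAACCCUAAGAGUAGUGG-3'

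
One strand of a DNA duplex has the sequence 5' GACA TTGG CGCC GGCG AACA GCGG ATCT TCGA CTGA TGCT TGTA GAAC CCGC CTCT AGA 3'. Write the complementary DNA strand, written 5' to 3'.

5′-TCTAGAGGCGGGTTCTACAAGCATCAGTCGAAGATCCGCTGTTCGCCGGCGCCAATGTC-3′

The complement of GACATTGGCGCCGGCGAACAGCGGATCTTCGACTGATGCTTGTAGAACCCGCCTCTAGA is CTGTAACCGCGGCCGCTTGTCGCCTAGAAGCTGACTACGAACATCTTGGGCGGAGATCT (A↔T, G↔C). DNA strands are antiparallel, so the complementary strand runs 3'→5'; reversing gives the 5'→3' form.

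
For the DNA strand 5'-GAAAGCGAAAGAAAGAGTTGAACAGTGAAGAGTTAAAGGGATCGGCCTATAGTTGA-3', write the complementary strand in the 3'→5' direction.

Base-pairing A↔T, G↔C gives the complement. The complementary strand is antiparallel, so paired with a 5'→3' strand it runs 3'→5'.

3'-CTTTCGCTTTCTTTCTCAACTTGTCACTTCTCAATTTCCCTAGCCGGATATCAACT-5'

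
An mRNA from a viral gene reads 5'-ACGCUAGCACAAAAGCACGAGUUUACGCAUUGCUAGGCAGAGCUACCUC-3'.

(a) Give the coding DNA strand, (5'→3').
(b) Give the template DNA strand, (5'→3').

(a) 5′-ACGCTAGCACAAAAGCACGAGTTTACGCATTGCTAGGCAGAGCTACCTC-3′
(b) 5'-GAGGTAGCTCTGCCTAGCAATGCGTAAACTCGTGCTTTTGTGCTAGCGT-3'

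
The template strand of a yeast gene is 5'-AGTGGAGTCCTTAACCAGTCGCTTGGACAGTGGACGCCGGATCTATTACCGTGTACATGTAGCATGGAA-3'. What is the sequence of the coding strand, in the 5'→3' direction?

5'-TTCCATGCTACATGTACACGGTAATAGATCCGGCGTCCACTGTCCAAGCGACTGGTTAAGGACTCCACT-3'

The coding strand is complementary and antiparallel to the template: take the complement (A↔T, G↔C) and reverse.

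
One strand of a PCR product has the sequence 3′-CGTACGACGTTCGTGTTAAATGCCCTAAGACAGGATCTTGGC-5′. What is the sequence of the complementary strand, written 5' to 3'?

The strand is given 3'→5', so its complement runs 5'→3' in the same left-to-right order: pair each base A↔T, G↔C.

5′-GCATGCTGCAAGCACAATTTACGGGATTCTGTCCTAGAACCG-3′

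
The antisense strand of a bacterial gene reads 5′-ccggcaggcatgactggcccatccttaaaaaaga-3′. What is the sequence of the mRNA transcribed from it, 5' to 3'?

5′-UCUUUUUUAAGGAUGGGCCAGUCAUGCCUGCCGG-3′

RNA polymerase reads the template 3'→5' and synthesizes mRNA 5'→3' by base-pairing (A→U, T→A, G↔C). The complement of the template is GGCCGTCCGTACTGACCGGGTAGGAATTTTTTCT; antiparallel, so 5'→3' the coding strand is TCTTTTTTAAGGATGGGCCAGTCATGCCTGCCGG. Replace T with U for the mRNA.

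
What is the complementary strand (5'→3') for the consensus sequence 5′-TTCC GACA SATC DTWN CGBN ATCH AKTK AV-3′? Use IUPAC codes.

Standard pairs A↔T, G↔C; ambiguity codes pair K↔M, W↔W, S↔S, B↔V, D↔H, N↔N. Complement (AAGGCTGTSTAGHAWNGCVNTAGDTMAMTB), then reverse for 5'→3'.

5′-BTMAMTDGATNVCGNWAHGATSTGTCGGAA-3′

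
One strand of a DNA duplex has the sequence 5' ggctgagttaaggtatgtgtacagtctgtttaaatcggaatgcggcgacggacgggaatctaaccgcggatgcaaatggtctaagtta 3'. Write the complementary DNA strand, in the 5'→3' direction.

5'-TAACTTAGACCATTTGCATCCGCGGTTAGATTCCCGTCCGTCGCCGCATTCCGATTTAAACAGACTGTACACATACCTTAACTCAGCC-3'

The complement of GGCTGAGTTAAGGTATGTGTACAGTCTGTTTAAATCGGAATGCGGCGACGGACGGGAATCTAACCGCGGATGCAAATGGTCTAAGTTA is CCGACTCAATTCCATACACATGTCAGACAAATTTAGCCTTACGCCGCTGCCTGCCCTTAGATTGGCGCCTACGTTTACCAGATTCAAT (A↔T, G↔C). DNA strands are antiparallel, so the complementary strand runs 3'→5'; reversing gives the 5'→3' form.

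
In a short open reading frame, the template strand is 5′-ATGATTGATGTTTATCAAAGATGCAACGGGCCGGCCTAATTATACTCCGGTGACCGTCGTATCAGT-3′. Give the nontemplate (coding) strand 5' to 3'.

The coding strand is complementary and antiparallel to the template: take the complement (A↔T, G↔C) and reverse.

5'-ACTGATACGACGGTCACCGGAGTATAATTAGGCCGGCCCGTTGCATCTTTGATAAACATCAATCAT-3'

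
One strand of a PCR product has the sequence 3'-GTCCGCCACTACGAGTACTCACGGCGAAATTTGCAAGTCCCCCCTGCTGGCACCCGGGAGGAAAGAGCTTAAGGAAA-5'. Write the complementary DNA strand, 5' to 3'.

5'-CAGGCGGTGATGCTCATGAGTGCCGCTTTAAACGTTCAGGGGGGACGACCGTGGGCCCTCCTTTCTCGAATTCCTTT-3'

The strand is given 3'→5', so its complement runs 5'→3' in the same left-to-right order: pair each base A↔T, G↔C.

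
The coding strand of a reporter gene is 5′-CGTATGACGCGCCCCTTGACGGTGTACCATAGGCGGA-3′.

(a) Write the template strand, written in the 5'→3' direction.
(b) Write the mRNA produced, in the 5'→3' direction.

(a) 5'-TCCGCCTATGGTACACCGTCAAGGGGCGCGTCATACG-3'
(b) 5'-CGUAUGACGCGCCCCUUGACGGUGUACCAUAGGCGGA-3'

(a) The template strand is the reverse complement of the coding strand: complement GCATACTGCGCGGGGAACTGCCACATGGTATCCGCCT, then reverse.
(b) mRNA matches the coding strand with T→U.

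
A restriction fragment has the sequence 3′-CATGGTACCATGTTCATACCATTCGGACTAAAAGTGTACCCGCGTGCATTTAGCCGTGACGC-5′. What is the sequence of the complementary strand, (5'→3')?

5'-GTACCATGGTACAAGTATGGTAAGCCTGATTTTCACATGGGCGCACGTAAATCGGCACTGCG-3'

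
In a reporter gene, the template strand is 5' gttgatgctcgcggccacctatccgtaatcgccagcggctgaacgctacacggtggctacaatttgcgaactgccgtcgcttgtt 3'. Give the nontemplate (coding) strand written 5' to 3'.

The coding strand is complementary and antiparallel to the template: take the complement (A↔T, G↔C) and reverse.

5′-AACAAGCGACGGCAGTTCGCAAATTGTAGCCACCGTGTAGCGTTCAGCCGCTGGCGATTACGGATAGGTGGCCGCGAGCATCAAC-3′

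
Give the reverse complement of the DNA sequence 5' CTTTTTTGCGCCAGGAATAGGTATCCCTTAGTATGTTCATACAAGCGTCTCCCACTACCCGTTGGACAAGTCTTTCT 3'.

5'-AGAAAGACTTGTCCAACGGGTAGTGGGAGACGCTTGTATGAACATACTAAGGGATACCTATTCCTGGCGCAAAAAAG-3'

Complement each base (A↔T, G↔C): GAAAAAACGCGGTCCTTATCCATAGGGAATCATACAAGTATGTTCGCAGAGGGTGATGGGCAACCTGTTCAGAAAGA. Then reverse.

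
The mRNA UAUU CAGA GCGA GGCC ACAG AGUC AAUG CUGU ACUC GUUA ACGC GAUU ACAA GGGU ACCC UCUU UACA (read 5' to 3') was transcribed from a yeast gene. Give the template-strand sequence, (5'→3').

5'-TGTAAAGAGGGTACCCTTGTAATCGCGTTAACGAGTACAGCATTGACTCTGTGGCCTCGCTCTGAATA-3'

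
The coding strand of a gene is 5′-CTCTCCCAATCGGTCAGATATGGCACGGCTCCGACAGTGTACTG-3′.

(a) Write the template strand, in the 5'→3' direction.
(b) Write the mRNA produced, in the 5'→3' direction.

(a) 5'-CAGTACACTGTCGGAGCCGTGCCATATCTGACCGATTGGGAGAG-3'
(b) 5'-CUCUCCCAAUCGGUCAGAUAUGGCACGGCUCCGACAGUGUACUG-3'

(a) The template strand is the reverse complement of the coding strand: complement GAGAGGGTTAGCCAGTCTATACCGTGCCGAGGCTGTCACATGAC, then reverse.
(b) mRNA matches the coding strand with T→U.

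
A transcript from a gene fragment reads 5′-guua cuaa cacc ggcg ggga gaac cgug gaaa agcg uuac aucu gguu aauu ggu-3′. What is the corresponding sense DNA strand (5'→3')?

The coding DNA strand has the same 5'→3' sequence as the mRNA with U replaced by T.

5′-GTTACTAACACCGGCGGGGAGAACCGTGGAAAAGCGTTACATCTGGTTAATTGGT-3′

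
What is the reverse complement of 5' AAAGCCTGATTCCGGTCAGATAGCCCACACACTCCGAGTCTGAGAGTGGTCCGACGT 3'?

5'-ACGTCGGACCACTCTCAGACTCGGAGTGTGTGGGCTATCTGACCGGAATCAGGCTTT-3'

Reading the sequence 3'→5' and pairing each base (A↔T, G↔C) gives the reverse complement directly.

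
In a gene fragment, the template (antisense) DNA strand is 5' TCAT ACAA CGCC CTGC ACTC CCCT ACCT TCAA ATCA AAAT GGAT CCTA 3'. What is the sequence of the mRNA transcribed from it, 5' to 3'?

RNA polymerase reads the template 3'→5' and synthesizes mRNA 5'→3' by base-pairing (A→U, T→A, G↔C). The complement of the template is AGTATGTTGCGGGACGTGAGGGGATGGAAGTTTAGTTTTACCTAGGAT; antiparallel, so 5'→3' the coding strand is TAGGATCCATTTTGATTTGAAGGTAGGGGAGTGCAGGGCGTTGTATGA. Replace T with U for the mRNA.

5'-UAGGAUCCAUUUUGAUUUGAAGGUAGGGGAGUGCAGGGCGUUGUAUGA-3'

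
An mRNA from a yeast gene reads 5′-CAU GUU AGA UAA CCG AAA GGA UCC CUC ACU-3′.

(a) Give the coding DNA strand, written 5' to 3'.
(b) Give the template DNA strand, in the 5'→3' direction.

(a) The coding strand matches the mRNA with U→T.
(b) The template strand is the reverse complement of the coding strand.

(a) 5'-CATGTTAGATAACCGAAAGGATCCCTCACT-3'
(b) 5'-AGTGAGGGATCCTTTCGGTTATCTAACATG-3'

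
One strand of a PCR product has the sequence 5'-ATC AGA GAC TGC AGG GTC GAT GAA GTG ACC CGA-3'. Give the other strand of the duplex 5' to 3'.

Pairing A↔T and G↔C gives TAGTCTCTGACGTCCCAGCTACTTCACTGGGCT, running 3'→5'. Reverse for the 5'→3' convention.

5'-TCGGGTCACTTCATCGACCCTGCAGTCTCTGAT-3'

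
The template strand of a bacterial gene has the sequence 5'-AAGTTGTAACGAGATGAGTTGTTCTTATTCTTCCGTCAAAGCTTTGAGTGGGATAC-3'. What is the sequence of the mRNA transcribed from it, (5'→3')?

5'-GUAUCCCACUCAAAGCUUUGACGGAAGAAUAAGAACAACUCAUCUCGUUACAACUU-3'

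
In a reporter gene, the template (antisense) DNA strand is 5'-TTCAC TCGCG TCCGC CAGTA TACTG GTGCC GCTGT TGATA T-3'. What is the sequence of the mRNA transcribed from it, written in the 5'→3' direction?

The mRNA has the sequence of the coding strand (reverse complement of the template) with T→U. Reverse complement of TTCACTCGCGTCCGCCAGTATACTGGTGCCGCTGTTGATAT is ATATCAACAGCGGCACCAGTATACTGGCGGACGCGAGTGAA; then T→U.

5′-AUAUCAACAGCGGCACCAGUAUACUGGCGGACGCGAGUGAA-3′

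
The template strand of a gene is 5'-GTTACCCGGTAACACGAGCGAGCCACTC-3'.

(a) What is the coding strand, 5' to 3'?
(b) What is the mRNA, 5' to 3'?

(a) The coding strand is the reverse complement of the template: complement CAATGGGCCATTGTGCTCGCTCGGTGAG, then reverse.
(b) mRNA has the coding-strand sequence with T→U.

(a) 5'-GAGTGGCTCGCTCGTGTTACCGGGTAAC-3'
(b) 5'-GAGUGGCUCGCUCGUGUUACCGGGUAAC-3'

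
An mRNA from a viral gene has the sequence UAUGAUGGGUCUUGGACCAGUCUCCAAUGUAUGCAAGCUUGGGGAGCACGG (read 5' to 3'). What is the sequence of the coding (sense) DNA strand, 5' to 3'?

The coding DNA strand has the same 5'→3' sequence as the mRNA with U replaced by T.

5'-TATGATGGGTCTTGGACCAGTCTCCAATGTATGCAAGCTTGGGGAGCACGG-3'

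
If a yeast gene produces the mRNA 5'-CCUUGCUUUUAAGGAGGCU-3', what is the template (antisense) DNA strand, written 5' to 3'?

5'-AGCCTCCTTAAAAGCAAGG-3'

Replace U with T to get the coding DNA strand: CCTTGCTTTTAAGGAGGCT. The template strand is its reverse complement (complement GGAACGAAAATTCCTCCGA, then reverse).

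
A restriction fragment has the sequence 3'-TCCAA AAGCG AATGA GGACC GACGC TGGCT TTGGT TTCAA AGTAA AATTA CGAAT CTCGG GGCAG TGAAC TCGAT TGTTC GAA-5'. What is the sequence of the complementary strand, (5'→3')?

The strand is given 3'→5', so its complement runs 5'→3' in the same left-to-right order: pair each base A↔T, G↔C.

5'-AGGTTTTCGCTTACTCCTGGCTGCGACCGAAACCAAAGTTTCATTTTAATGCTTAGAGCCCCGTCACTTGAGCTAACAAGCTT-3'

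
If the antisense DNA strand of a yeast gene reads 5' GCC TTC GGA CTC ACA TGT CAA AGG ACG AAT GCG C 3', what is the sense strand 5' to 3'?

5'-GCGCATTCGTCCTTTGACATGTGAGTCCGAAGGC-3'

The coding strand is complementary and antiparallel to the template: take the complement (A↔T, G↔C) and reverse.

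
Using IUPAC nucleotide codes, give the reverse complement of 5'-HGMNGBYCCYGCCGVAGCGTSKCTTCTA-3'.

Standard pairs A↔T, G↔C; ambiguity codes pair Y↔R, M↔K, S↔S, B↔V, H↔D, N↔N. Complement (DCKNCVRGGRCGGCBTCGCASMGAAGAT), then reverse for 5'→3'.

5'-TAGAAGMSACGCTBCGGCRGGRVCNKCD-3'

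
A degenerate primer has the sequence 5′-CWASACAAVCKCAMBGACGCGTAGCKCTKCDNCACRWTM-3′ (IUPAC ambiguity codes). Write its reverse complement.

5′-KAWYGTGNHGMAGMGCTACGCGTCVKTGMGBTTGTSTWG-3′

Standard pairs A↔T, G↔C; ambiguity codes pair R↔Y, M↔K, W↔W, S↔S, B↔V, D↔H, N↔N. Complement (GWTSTGTTBGMGTKVCTGCGCATCGMGAMGHNGTGYWAK), then reverse for 5'→3'.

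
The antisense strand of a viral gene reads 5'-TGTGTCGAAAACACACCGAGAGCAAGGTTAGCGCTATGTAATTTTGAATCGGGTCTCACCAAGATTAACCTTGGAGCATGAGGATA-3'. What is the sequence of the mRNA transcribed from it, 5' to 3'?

5′-UAUCCUCAUGCUCCAAGGUUAAUCUUGGUGAGACCCGAUUCAAAAUUACAUAGCGCUAACCUUGCUCUCGGUGUGUUUUCGACACA-3′

RNA polymerase reads the template 3'→5' and synthesizes mRNA 5'→3' by base-pairing (A→U, T→A, G↔C). The complement of the template is ACACAGCTTTTGTGTGGCTCTCGTTCCAATCGCGATACATTAAAACTTAGCCCAGAGTGGTTCTAATTGGAACCTCGTACTCCTAT; antiparallel, so 5'→3' the coding strand is TATCCTCATGCTCCAAGGTTAATCTTGGTGAGACCCGATTCAAAATTACATAGCGCTAACCTTGCTCTCGGTGTGTTTTCGACACA. Replace T with U for the mRNA.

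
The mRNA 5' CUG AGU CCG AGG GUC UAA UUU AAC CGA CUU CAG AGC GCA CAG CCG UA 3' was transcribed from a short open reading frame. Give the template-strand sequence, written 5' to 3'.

5′-TACGGCTGTGCGCTCTGAAGTCGGTTAAATTAGACCCTCGGACTCAG-3′

Replace U with T to get the coding DNA strand: CTGAGTCCGAGGGTCTAATTTAACCGACTTCAGAGCGCACAGCCGTA. The template strand is its reverse complement (complement GACTCAGGCTCCCAGATTAAATTGGCTGAAGTCTCGCGTGTCGGCAT, then reverse).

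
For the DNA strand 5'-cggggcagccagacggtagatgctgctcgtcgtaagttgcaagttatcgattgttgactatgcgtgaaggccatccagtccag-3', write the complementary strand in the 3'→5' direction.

Base-pairing A↔T, G↔C gives the complement. The complementary strand is antiparallel, so paired with a 5'→3' strand it runs 3'→5'.

3'-GCCCCGTCGGTCTGCCATCTACGACGAGCAGCATTCAACGTTCAATAGCTAACAACTGATACGCACTTCCGGTAGGTCAGGTC-5'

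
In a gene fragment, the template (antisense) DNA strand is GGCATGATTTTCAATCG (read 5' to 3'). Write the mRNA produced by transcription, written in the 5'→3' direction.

5'-CGAUUGAAAAUCAUGCC-3'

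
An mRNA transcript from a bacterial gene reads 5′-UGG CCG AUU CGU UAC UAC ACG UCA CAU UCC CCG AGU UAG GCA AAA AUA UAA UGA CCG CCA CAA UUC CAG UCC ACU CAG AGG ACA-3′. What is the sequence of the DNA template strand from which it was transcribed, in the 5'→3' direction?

5′-TGTCCTCTGAGTGGACTGGAATTGTGGCGGTCATTATATTTTTGCCTAACTCGGGGAATGTGACGTGTAGTAACGAATCGGCCA-3′

Replace U with T to get the coding DNA strand: TGGCCGATTCGTTACTACACGTCACATTCCCCGAGTTAGGCAAAAATATAATGACCGCCACAATTCCAGTCCACTCAGAGGACA. The template strand is its reverse complement (complement ACCGGCTAAGCAATGATGTGCAGTGTAAGGGGCTCAATCCGTTTTTATATTACTGGCGGTGTTAAGGTCAGGTGAGTCTCCTGT, then reverse).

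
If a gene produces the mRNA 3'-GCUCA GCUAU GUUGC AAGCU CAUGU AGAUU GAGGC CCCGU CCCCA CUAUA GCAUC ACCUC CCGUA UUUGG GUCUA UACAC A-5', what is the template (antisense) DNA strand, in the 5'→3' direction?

5'-CGAGTCGATACAACGTTCGAGTACATCTAACTCCGGGGCAGGGGTGATATCGTAGTGGAGGGCATAAACCCAGATATGTGT-3'

Written 5'→3' the mRNA is ACACAUAUCUGGGUUUAUGCCCUCCACUACGAUAUCACCCCUGCCCCGGAGUUAGAUGUACUCGAACGUUGUAUCGACUCG, so the coding DNA strand is ACACATATCTGGGTTTATGCCCTCCACTACGATATCACCCCTGCCCCGGAGTTAGATGTACTCGAACGTTGTATCGACTCG. The template is its reverse complement.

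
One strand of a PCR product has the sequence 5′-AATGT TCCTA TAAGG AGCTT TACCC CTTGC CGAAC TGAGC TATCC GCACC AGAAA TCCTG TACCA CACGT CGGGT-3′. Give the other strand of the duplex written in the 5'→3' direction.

The complement of AATGTTCCTATAAGGAGCTTTACCCCTTGCCGAACTGAGCTATCCGCACCAGAAATCCTGTACCACACGTCGGGT is TTACAAGGATATTCCTCGAAATGGGGAACGGCTTGACTCGATAGGCGTGGTCTTTAGGACATGGTGTGCAGCCCA (A↔T, G↔C). DNA strands are antiparallel, so the complementary strand runs 3'→5'; reversing gives the 5'→3' form.

5′-ACCCGACGTGTGGTACAGGATTTCTGGTGCGGATAGCTCAGTTCGGCAAGGGGTAAAGCTCCTTATAGGAACATT-3′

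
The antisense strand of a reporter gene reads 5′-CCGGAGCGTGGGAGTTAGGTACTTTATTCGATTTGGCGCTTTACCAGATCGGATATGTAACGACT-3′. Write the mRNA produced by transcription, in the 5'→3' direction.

The mRNA has the sequence of the coding strand (reverse complement of the template) with T→U. Reverse complement of CCGGAGCGTGGGAGTTAGGTACTTTATTCGATTTGGCGCTTTACCAGATCGGATATGTAACGACT is AGTCGTTACATATCCGATCTGGTAAAGCGCCAAATCGAATAAAGTACCTAACTCCCACGCTCCGG; then T→U.

5′-AGUCGUUACAUAUCCGAUCUGGUAAAGCGCCAAAUCGAAUAAAGUACCUAACUCCCACGCUCCGG-3′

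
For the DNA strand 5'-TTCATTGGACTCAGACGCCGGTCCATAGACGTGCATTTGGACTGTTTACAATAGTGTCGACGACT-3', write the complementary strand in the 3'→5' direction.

3'-AAGTAACCTGAGTCTGCGGCCAGGTATCTGCACGTAAACCTGACAAATGTTATCACAGCTGCTGA-5'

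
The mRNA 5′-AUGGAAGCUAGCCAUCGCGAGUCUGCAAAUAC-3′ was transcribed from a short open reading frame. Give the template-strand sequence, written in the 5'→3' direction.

5'-GTATTTGCAGACTCGCGATGGCTAGCTTCCAT-3'

Replace U with T to get the coding DNA strand: ATGGAAGCTAGCCATCGCGAGTCTGCAAATAC. The template strand is its reverse complement (complement TACCTTCGATCGGTAGCGCTCAGACGTTTATG, then reverse).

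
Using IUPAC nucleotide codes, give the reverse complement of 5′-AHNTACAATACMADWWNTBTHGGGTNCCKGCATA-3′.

Standard pairs A↔T, G↔C; ambiguity codes pair M↔K, W↔W, B↔V, D↔H, N↔N. Complement (TDNATGTTATGKTHWWNAVADCCCANGGMCGTAT), then reverse for 5'→3'.

5'-TATGCMGGNACCCDAVANWWHTKGTATTGTANDT-3'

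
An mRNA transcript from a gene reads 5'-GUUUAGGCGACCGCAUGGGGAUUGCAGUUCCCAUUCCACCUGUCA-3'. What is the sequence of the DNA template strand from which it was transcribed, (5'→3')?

5'-TGACAGGTGGAATGGGAACTGCAATCCCCATGCGGTCGCCTAAAC-3'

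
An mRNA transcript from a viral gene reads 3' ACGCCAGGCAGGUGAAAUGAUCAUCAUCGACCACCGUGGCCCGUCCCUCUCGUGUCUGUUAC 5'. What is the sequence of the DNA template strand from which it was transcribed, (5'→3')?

5'-TGCGGTCCGTCCACTTTACTAGTAGTAGCTGGTGGCACCGGGCAGGGAGAGCACAGACAATG-3'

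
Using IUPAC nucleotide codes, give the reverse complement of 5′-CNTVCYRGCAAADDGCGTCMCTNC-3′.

Standard pairs A↔T, G↔C; ambiguity codes pair R↔Y, M↔K, D↔H, V↔B, N↔N. Complement (GNABGRYCGTTTHHCGCAGKGANG), then reverse for 5'→3'.

5'-GNAGKGACGCHHTTTGCYRGBANG-3'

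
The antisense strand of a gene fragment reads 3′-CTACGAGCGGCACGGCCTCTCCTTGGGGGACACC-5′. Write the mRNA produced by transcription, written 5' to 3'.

5'-GAUGCUCGCCGUGCCGGAGAGGAACCCCCUGUGG-3'

Reading the template 3'→5' as shown, RNA polymerase pairs each base (A→U, T→A, G↔C) to build mRNA 5'→3' directly.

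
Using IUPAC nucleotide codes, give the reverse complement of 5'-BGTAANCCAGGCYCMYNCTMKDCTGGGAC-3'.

Standard pairs A↔T, G↔C; ambiguity codes pair Y↔R, M↔K, B↔V, D↔H, N↔N. Complement (VCATTNGGTCCGRGKRNGAKMHGACCCTG), then reverse for 5'→3'.

5'-GTCCCAGHMKAGNRKGRGCCTGGNTTACV-3'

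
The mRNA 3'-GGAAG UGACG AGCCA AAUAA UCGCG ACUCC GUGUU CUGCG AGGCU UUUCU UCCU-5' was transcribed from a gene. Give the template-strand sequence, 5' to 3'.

5′-CCTTCACTGCTCGGTTTATTAGCGCTGAGGCACAAGACGCTCCGAAAAGAAGGA-3′

Written 5'→3' the mRNA is UCCUUCUUUUCGGAGCGUCUUGUGCCUCAGCGCUAAUAAACCGAGCAGUGAAGG, so the coding DNA strand is TCCTTCTTTTCGGAGCGTCTTGTGCCTCAGCGCTAATAAACCGAGCAGTGAAGG. The template is its reverse complement.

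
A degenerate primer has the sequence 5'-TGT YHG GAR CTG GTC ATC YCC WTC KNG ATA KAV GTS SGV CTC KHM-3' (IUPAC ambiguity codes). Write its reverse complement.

Standard pairs A↔T, G↔C; ambiguity codes pair R↔Y, M↔K, W↔W, S↔S, H↔D, V↔B, N↔N. Complement (ACARDCCTYGACCAGTAGRGGWAGMNCTATMTBCASSCBGAGMDK), then reverse for 5'→3'.

5'-KDMGAGBCSSACBTMTATCNMGAWGGRGATGACCAGYTCCDRACA-3'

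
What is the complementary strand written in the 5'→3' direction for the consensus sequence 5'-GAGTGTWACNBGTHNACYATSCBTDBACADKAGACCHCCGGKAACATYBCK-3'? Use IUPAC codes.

5'-MGVRATGTTMCCGGDGGTCTMHTGTVHAVGSATRGTNDACVNGTWACACTC-3'

Standard pairs A↔T, G↔C; ambiguity codes pair Y↔R, K↔M, W↔W, S↔S, B↔V, D↔H, N↔N. Complement (CTCACAWTGNVCADNTGRTASGVAHVTGTHMTCTGGDGGCCMTTGTARVGM), then reverse for 5'→3'.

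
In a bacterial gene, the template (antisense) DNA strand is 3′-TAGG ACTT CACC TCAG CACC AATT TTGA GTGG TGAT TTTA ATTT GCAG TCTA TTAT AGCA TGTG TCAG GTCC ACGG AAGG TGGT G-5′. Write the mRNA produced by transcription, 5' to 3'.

Reading the template 3'→5' as shown, RNA polymerase pairs each base (A→U, T→A, G↔C) to build mRNA 5'→3' directly.

5'-AUCCUGAAGUGGAGUCGUGGUUAAAACUCACCACUAAAAUUAAACGUCAGAUAAUAUCGUACACAGUCCAGGUGCCUUCCACCAC-3'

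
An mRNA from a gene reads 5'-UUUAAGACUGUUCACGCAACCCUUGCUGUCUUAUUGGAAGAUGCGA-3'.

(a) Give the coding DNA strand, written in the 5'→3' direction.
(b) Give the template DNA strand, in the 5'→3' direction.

(a) The coding strand matches the mRNA with U→T.
(b) The template strand is the reverse complement of the coding strand.

(a) 5'-TTTAAGACTGTTCACGCAACCCTTGCTGTCTTATTGGAAGATGCGA-3'
(b) 5'-TCGCATCTTCCAATAAGACAGCAAGGGTTGCGTGAACAGTCTTAAA-3'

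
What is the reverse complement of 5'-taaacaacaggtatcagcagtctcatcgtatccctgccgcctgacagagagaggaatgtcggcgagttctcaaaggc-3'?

Complement each base (A↔T, G↔C): ATTTGTTGTCCATAGTCGTCAGAGTAGCATAGGGACGGCGGACTGTCTCTCTCCTTACAGCCGCTCAAGAGTTTCCG. Then reverse.

5'-GCCTTTGAGAACTCGCCGACATTCCTCTCTCTGTCAGGCGGCAGGGATACGATGAGACTGCTGATACCTGTTGTTTA-3'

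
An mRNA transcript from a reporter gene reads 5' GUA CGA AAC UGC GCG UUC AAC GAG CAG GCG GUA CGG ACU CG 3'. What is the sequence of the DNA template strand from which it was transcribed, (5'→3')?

Replace U with T to get the coding DNA strand: GTACGAAACTGCGCGTTCAACGAGCAGGCGGTACGGACTCG. The template strand is its reverse complement (complement CATGCTTTGACGCGCAAGTTGCTCGTCCGCCATGCCTGAGC, then reverse).

5'-CGAGTCCGTACCGCCTGCTCGTTGAACGCGCAGTTTCGTAC-3'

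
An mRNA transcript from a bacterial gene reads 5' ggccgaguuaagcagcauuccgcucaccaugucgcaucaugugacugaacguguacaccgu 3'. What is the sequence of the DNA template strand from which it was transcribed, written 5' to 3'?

Replace U with T to get the coding DNA strand: GGCCGAGTTAAGCAGCATTCCGCTCACCATGTCGCATCATGTGACTGAACGTGTACACCGT. The template strand is its reverse complement (complement CCGGCTCAATTCGTCGTAAGGCGAGTGGTACAGCGTAGTACACTGACTTGCACATGTGGCA, then reverse).

5'-ACGGTGTACACGTTCAGTCACATGATGCGACATGGTGAGCGGAATGCTGCTTAACTCGGCC-3'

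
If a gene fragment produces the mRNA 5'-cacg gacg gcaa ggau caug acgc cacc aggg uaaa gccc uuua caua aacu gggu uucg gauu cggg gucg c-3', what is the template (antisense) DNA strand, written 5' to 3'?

5′-GCGACCCCGAATCCGAAACCCAGTTTATGTAAAGGGCTTTACCCTGGTGGCGTCATGATCCTTGCCGTCCGTG-3′

Replace U with T to get the coding DNA strand: CACGGACGGCAAGGATCATGACGCCACCAGGGTAAAGCCCTTTACATAAACTGGGTTTCGGATTCGGGGTCGC. The template strand is its reverse complement (complement GTGCCTGCCGTTCCTAGTACTGCGGTGGTCCCATTTCGGGAAATGTATTTGACCCAAAGCCTAAGCCCCAGCG, then reverse).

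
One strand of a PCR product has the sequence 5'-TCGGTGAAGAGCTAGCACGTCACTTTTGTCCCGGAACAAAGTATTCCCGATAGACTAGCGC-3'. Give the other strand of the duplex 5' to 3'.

5'-GCGCTAGTCTATCGGGAATACTTTGTTCCGGGACAAAAGTGACGTGCTAGCTCTTCACCGA-3'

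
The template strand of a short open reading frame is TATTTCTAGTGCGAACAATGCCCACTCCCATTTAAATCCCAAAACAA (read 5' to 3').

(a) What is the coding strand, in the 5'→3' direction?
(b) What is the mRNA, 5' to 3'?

(a) The coding strand is the reverse complement of the template: complement ATAAAGATCACGCTTGTTACGGGTGAGGGTAAATTTAGGGTTTTGTT, then reverse.
(b) mRNA has the coding-strand sequence with T→U.

(a) 5′-TTGTTTTGGGATTTAAATGGGAGTGGGCATTGTTCGCACTAGAAATA-3′
(b) 5'-UUGUUUUGGGAUUUAAAUGGGAGUGGGCAUUGUUCGCACUAGAAAUA-3'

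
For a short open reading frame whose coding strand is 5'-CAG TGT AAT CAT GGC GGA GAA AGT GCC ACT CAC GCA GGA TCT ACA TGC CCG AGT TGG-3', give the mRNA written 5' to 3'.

The mRNA is synthesized from the template strand, so it matches the coding strand with T replaced by U.

5′-CAGUGUAAUCAUGGCGGAGAAAGUGCCACUCACGCAGGAUCUACAUGCCCGAGUUGG-3′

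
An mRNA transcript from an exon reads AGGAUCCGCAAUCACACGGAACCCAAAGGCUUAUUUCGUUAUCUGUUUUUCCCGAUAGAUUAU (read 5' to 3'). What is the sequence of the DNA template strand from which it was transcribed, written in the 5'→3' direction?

Replace U with T to get the coding DNA strand: AGGATCCGCAATCACACGGAACCCAAAGGCTTATTTCGTTATCTGTTTTTCCCGATAGATTAT. The template strand is its reverse complement (complement TCCTAGGCGTTAGTGTGCCTTGGGTTTCCGAATAAAGCAATAGACAAAAAGGGCTATCTAATA, then reverse).

5'-ATAATCTATCGGGAAAAACAGATAACGAAATAAGCCTTTGGGTTCCGTGTGATTGCGGATCCT-3'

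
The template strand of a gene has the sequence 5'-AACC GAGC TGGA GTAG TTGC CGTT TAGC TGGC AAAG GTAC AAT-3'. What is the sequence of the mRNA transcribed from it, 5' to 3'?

5'-AUUGUACCUUUGCCAGCUAAACGGCAACUACUCCAGCUCGGUU-3'

The mRNA has the sequence of the coding strand (reverse complement of the template) with T→U. Reverse complement of AACCGAGCTGGAGTAGTTGCCGTTTAGCTGGCAAAGGTACAAT is ATTGTACCTTTGCCAGCTAAACGGCAACTACTCCAGCTCGGTT; then T→U.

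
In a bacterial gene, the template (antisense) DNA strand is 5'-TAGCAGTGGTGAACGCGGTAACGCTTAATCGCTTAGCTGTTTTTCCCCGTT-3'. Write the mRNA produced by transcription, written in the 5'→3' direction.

5'-AACGGGGAAAAACAGCUAAGCGAUUAAGCGUUACCGCGUUCACCACUGCUA-3'

The mRNA has the sequence of the coding strand (reverse complement of the template) with T→U. Reverse complement of TAGCAGTGGTGAACGCGGTAACGCTTAATCGCTTAGCTGTTTTTCCCCGTT is AACGGGGAAAAACAGCTAAGCGATTAAGCGTTACCGCGTTCACCACTGCTA; then T→U.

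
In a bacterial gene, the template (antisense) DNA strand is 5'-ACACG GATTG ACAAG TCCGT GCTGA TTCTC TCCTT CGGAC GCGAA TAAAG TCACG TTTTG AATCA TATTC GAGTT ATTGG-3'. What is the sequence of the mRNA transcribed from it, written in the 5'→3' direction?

5'-CCAAUAACUCGAAUAUGAUUCAAAACGUGACUUUAUUCGCGUCCGAAGGAGAGAAUCAGCACGGACUUGUCAAUCCGUGU-3'

The mRNA has the sequence of the coding strand (reverse complement of the template) with T→U. Reverse complement of ACACGGATTGACAAGTCCGTGCTGATTCTCTCCTTCGGACGCGAATAAAGTCACGTTTTGAATCATATTCGAGTTATTGG is CCAATAACTCGAATATGATTCAAAACGTGACTTTATTCGCGTCCGAAGGAGAGAATCAGCACGGACTTGTCAATCCGTGT; then T→U.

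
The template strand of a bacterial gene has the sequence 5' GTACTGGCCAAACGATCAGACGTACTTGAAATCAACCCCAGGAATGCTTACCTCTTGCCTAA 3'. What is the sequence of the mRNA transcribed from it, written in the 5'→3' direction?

5'-UUAGGCAAGAGGUAAGCAUUCCUGGGGUUGAUUUCAAGUACGUCUGAUCGUUUGGCCAGUAC-3'

RNA polymerase reads the template 3'→5' and synthesizes mRNA 5'→3' by base-pairing (A→U, T→A, G↔C). The complement of the template is CATGACCGGTTTGCTAGTCTGCATGAACTTTAGTTGGGGTCCTTACGAATGGAGAACGGATT; antiparallel, so 5'→3' the coding strand is TTAGGCAAGAGGTAAGCATTCCTGGGGTTGATTTCAAGTACGTCTGATCGTTTGGCCAGTAC. Replace T with U for the mRNA.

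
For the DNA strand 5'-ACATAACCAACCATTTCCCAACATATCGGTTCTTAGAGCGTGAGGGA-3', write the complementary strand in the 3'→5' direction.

3'-TGTATTGGTTGGTAAAGGGTTGTATAGCCAAGAATCTCGCACTCCCT-5'

Base-pairing A↔T, G↔C gives the complement. The complementary strand is antiparallel, so paired with a 5'→3' strand it runs 3'→5'.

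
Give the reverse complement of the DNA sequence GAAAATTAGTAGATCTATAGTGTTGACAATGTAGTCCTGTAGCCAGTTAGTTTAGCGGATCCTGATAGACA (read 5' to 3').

Reading the sequence 3'→5' and pairing each base (A↔T, G↔C) gives the reverse complement directly.

5′-TGTCTATCAGGATCCGCTAAACTAACTGGCTACAGGACTACATTGTCAACACTATAGATCTACTAATTTTC-3′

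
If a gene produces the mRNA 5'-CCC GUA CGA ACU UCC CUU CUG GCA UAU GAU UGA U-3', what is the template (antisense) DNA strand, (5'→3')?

5'-ATCAATCATATGCCAGAAGGGAAGTTCGTACGGG-3'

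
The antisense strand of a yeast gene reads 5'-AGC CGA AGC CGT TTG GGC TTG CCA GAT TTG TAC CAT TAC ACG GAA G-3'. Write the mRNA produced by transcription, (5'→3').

The mRNA has the sequence of the coding strand (reverse complement of the template) with T→U. Reverse complement of AGCCGAAGCCGTTTGGGCTTGCCAGATTTGTACCATTACACGGAAG is CTTCCGTGTAATGGTACAAATCTGGCAAGCCCAAACGGCTTCGGCT; then T→U.

5'-CUUCCGUGUAAUGGUACAAAUCUGGCAAGCCCAAACGGCUUCGGCU-3'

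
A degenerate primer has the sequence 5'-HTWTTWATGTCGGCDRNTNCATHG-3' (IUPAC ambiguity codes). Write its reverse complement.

Standard pairs A↔T, G↔C; ambiguity codes pair R↔Y, W↔W, D↔H, N↔N. Complement (DAWAAWTACAGCCGHYNANGTADC), then reverse for 5'→3'.

5'-CDATGNANYHGCCGACATWAAWAD-3'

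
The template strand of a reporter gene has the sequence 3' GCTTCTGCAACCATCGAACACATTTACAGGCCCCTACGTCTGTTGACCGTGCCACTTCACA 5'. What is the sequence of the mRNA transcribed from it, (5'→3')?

5'-CGAAGACGUUGGUAGCUUGUGUAAAUGUCCGGGGAUGCAGACAACUGGCACGGUGAAGUGU-3'

Reading the template 3'→5' as shown, RNA polymerase pairs each base (A→U, T→A, G↔C) to build mRNA 5'→3' directly.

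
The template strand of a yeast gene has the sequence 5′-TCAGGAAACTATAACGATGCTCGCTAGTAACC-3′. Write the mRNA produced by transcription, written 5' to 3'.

5'-GGUUACUAGCGAGCAUCGUUAUAGUUUCCUGA-3'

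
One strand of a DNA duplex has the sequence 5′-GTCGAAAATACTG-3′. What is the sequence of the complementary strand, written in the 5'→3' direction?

5'-CAGTATTTTCGAC-3'

Pairing A↔T and G↔C gives CAGCTTTTATGAC, running 3'→5'. Reverse for the 5'→3' convention.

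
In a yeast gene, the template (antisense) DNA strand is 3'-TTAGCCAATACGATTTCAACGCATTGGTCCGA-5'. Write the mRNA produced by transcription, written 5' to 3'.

Reading the template 3'→5' as shown, RNA polymerase pairs each base (A→U, T→A, G↔C) to build mRNA 5'→3' directly.

5'-AAUCGGUUAUGCUAAAGUUGCGUAACCAGGCU-3'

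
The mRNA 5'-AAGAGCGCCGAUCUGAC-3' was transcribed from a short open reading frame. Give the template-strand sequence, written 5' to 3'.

5'-GTCAGATCGGCGCTCTT-3'

Replace U with T to get the coding DNA strand: AAGAGCGCCGATCTGAC. The template strand is its reverse complement (complement TTCTCGCGGCTAGACTG, then reverse).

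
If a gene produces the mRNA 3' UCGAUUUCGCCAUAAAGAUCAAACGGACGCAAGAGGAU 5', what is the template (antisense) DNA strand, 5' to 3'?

5'-AGCTAAAGCGGTATTTCTAGTTTGCCTGCGTTCTCCTA-3'

Written 5'→3' the mRNA is UAGGAGAACGCAGGCAAACUAGAAAUACCGCUUUAGCU, so the coding DNA strand is TAGGAGAACGCAGGCAAACTAGAAATACCGCTTTAGCT. The template is its reverse complement.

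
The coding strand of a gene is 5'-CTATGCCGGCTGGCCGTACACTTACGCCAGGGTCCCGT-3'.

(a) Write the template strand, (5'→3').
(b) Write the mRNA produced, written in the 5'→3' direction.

(a) 5′-ACGGGACCCTGGCGTAAGTGTACGGCCAGCCGGCATAG-3′
(b) 5'-CUAUGCCGGCUGGCCGUACACUUACGCCAGGGUCCCGU-3'

(a) The template strand is the reverse complement of the coding strand: complement GATACGGCCGACCGGCATGTGAATGCGGTCCCAGGGCA, then reverse.
(b) mRNA matches the coding strand with T→U.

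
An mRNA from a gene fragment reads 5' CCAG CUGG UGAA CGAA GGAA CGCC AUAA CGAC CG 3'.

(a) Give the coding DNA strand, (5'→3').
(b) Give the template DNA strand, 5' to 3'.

(a) 5'-CCAGCTGGTGAACGAAGGAACGCCATAACGACCG-3'
(b) 5′-CGGTCGTTATGGCGTTCCTTCGTTCACCAGCTGG-3′

(a) The coding strand matches the mRNA with U→T.
(b) The template strand is the reverse complement of the coding strand.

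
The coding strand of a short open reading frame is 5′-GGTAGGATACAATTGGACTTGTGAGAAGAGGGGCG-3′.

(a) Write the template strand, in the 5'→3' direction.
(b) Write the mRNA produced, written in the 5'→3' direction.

(a) The template strand is the reverse complement of the coding strand: complement CCATCCTATGTTAACCTGAACACTCTTCTCCCCGC, then reverse.
(b) mRNA matches the coding strand with T→U.

(a) 5'-CGCCCCTCTTCTCACAAGTCCAATTGTATCCTACC-3'
(b) 5'-GGUAGGAUACAAUUGGACUUGUGAGAAGAGGGGCG-3'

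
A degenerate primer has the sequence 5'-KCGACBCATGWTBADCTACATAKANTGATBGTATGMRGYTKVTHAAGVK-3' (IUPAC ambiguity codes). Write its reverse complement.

5′-MBCTTDABMARCYKCATACVATCANTMTATGTAGHTVAWCATGVGTCGM-3′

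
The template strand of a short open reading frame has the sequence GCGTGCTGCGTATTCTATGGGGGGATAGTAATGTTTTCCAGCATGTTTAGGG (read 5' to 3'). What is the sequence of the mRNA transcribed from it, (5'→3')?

5'-CCCUAAACAUGCUGGAAAACAUUACUAUCCCCCCAUAGAAUACGCAGCACGC-3'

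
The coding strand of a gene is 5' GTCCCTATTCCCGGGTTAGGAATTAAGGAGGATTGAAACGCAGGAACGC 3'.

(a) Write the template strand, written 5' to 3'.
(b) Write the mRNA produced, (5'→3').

(a) The template strand is the reverse complement of the coding strand: complement CAGGGATAAGGGCCCAATCCTTAATTCCTCCTAACTTTGCGTCCTTGCG, then reverse.
(b) mRNA matches the coding strand with T→U.

(a) 5'-GCGTTCCTGCGTTTCAATCCTCCTTAATTCCTAACCCGGGAATAGGGAC-3'
(b) 5'-GUCCCUAUUCCCGGGUUAGGAAUUAAGGAGGAUUGAAACGCAGGAACGC-3'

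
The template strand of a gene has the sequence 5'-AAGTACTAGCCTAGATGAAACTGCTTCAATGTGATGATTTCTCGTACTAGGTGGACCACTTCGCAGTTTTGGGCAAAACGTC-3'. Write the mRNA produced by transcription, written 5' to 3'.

RNA polymerase reads the template 3'→5' and synthesizes mRNA 5'→3' by base-pairing (A→U, T→A, G↔C). The complement of the template is TTCATGATCGGATCTACTTTGACGAAGTTACACTACTAAAGAGCATGATCCACCTGGTGAAGCGTCAAAACCCGTTTTGCAG; antiparallel, so 5'→3' the coding strand is GACGTTTTGCCCAAAACTGCGAAGTGGTCCACCTAGTACGAGAAATCATCACATTGAAGCAGTTTCATCTAGGCTAGTACTT. Replace T with U for the mRNA.

5'-GACGUUUUGCCCAAAACUGCGAAGUGGUCCACCUAGUACGAGAAAUCAUCACAUUGAAGCAGUUUCAUCUAGGCUAGUACUU-3'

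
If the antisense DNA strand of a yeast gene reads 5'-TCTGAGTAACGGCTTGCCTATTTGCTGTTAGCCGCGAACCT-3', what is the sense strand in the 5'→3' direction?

5′-AGGTTCGCGGCTAACAGCAAATAGGCAAGCCGTTACTCAGA-3′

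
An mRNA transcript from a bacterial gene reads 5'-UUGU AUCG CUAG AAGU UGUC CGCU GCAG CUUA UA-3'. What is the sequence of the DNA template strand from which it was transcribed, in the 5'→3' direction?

Replace U with T to get the coding DNA strand: TTGTATCGCTAGAAGTTGTCCGCTGCAGCTTATA. The template strand is its reverse complement (complement AACATAGCGATCTTCAACAGGCGACGTCGAATAT, then reverse).

5'-TATAAGCTGCAGCGGACAACTTCTAGCGATACAA-3'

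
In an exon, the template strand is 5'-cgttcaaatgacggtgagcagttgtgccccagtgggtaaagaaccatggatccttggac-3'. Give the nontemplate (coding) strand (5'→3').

The coding strand is complementary and antiparallel to the template: take the complement (A↔T, G↔C) and reverse.

5'-GTCCAAGGATCCATGGTTCTTTACCCACTGGGGCACAACTGCTCACCGTCATTTGAACG-3'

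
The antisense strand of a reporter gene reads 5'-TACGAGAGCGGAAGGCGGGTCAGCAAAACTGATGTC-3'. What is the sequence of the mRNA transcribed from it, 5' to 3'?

RNA polymerase reads the template 3'→5' and synthesizes mRNA 5'→3' by base-pairing (A→U, T→A, G↔C). The complement of the template is ATGCTCTCGCCTTCCGCCCAGTCGTTTTGACTACAG; antiparallel, so 5'→3' the coding strand is GACATCAGTTTTGCTGACCCGCCTTCCGCTCTCGTA. Replace T with U for the mRNA.

5'-GACAUCAGUUUUGCUGACCCGCCUUCCGCUCUCGUA-3'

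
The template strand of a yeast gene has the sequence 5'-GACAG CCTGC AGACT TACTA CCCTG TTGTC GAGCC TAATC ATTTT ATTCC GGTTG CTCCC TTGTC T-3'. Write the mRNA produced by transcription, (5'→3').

The mRNA has the sequence of the coding strand (reverse complement of the template) with T→U. Reverse complement of GACAGCCTGCAGACTTACTACCCTGTTGTCGAGCCTAATCATTTTATTCCGGTTGCTCCCTTGTCT is AGACAAGGGAGCAACCGGAATAAAATGATTAGGCTCGACAACAGGGTAGTAAGTCTGCAGGCTGTC; then T→U.

5'-AGACAAGGGAGCAACCGGAAUAAAAUGAUUAGGCUCGACAACAGGGUAGUAAGUCUGCAGGCUGUC-3'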